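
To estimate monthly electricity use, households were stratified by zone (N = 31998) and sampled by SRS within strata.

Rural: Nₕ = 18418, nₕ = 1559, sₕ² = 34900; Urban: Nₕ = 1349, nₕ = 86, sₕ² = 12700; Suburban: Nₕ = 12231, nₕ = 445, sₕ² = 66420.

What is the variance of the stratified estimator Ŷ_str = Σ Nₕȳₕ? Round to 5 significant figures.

Var(Ŷ_str) = Σₕ Nₕ²(1 − fₕ)sₕ²/nₕ.
Rural: 18418²·(1 − 1559/18418)·34900/1559 = 6.9511009 × 10^9.
Urban: 1349²·(1 − 86/1349)·12700/86 = 2.5160575 × 10^8.
Suburban: 12231²·(1 − 445/12231)·66420/445 = 2.1516284 × 10^10.
Sum = 2.8718991 × 10^10.

2.8719 × 10^10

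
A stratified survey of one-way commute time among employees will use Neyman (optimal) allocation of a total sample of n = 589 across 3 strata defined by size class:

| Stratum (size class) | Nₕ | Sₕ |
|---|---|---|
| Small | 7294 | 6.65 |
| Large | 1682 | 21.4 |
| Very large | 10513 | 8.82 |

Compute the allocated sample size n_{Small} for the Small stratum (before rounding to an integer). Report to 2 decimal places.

161.21

Neyman allocation: nₕ = n·NₕSₕ / Σⱼ NⱼSⱼ.
Σ NⱼSⱼ = 7294·6.65 + 1682·21.4 + 10513·8.82 = 177224.56.
n_{Small} = 589·7294·6.65 / 177224.56 = 161.21.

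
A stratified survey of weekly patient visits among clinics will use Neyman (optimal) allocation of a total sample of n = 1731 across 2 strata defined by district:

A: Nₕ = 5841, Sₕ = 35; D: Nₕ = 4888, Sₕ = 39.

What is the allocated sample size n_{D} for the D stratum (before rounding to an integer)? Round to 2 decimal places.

Neyman allocation: nₕ = n·NₕSₕ / Σⱼ NⱼSⱼ.
Σ NⱼSⱼ = 5841·35 + 4888·39 = 395067.
n_{D} = 1731·4888·39 / 395067 = 835.26.

835.26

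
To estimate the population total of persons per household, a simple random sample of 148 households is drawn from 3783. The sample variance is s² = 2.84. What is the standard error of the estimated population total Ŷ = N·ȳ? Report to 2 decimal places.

513.69

Var(Ŷ) = N²·Var(ȳ) = N²·(1 − n/N)·s²/n.
f = 148/3783 = 0.03912239; Var(ȳ) = 0.96087761·2.84/148 = 0.018438462.
Var(Ŷ) = 3783² · 0.018438462 = 263874.47.
SE(Ŷ) = √(263874.47) = 513.69.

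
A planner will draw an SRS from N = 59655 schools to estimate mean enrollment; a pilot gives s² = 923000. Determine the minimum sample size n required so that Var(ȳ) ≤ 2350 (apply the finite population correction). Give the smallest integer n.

391

Without fpc, n₀ = s²/D = 923000/2350 = 392.7660.
With fpc, (1 − n/N)·s²/n ≤ D requires n ≥ n₀/(1 + n₀/N) = 392.7660/(1 + 392.7660/59655) = 390.1970.
Rounding up, n = 391.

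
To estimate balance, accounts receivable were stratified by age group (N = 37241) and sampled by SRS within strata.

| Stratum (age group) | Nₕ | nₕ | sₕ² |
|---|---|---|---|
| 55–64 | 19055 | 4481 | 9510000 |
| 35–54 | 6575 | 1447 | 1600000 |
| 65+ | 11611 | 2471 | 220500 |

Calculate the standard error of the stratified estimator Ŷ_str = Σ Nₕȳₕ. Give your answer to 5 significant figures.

797580

Var(Ŷ_str) = Σₕ Nₕ²(1 − fₕ)sₕ²/nₕ.
55–64: 19055²·(1 − 4481/19055)·9510000/4481 = 5.8937715 × 10^11.
35–54: 6575²·(1 − 1447/6575)·1600000/1447 = 3.7281659 × 10^10.
65+: 11611²·(1 − 2471/11611)·220500/2471 = 9.4700369 × 10^9.
Sum = 6.3612885 × 10^11.
SE = √(6.3612885 × 10^11) = 797580.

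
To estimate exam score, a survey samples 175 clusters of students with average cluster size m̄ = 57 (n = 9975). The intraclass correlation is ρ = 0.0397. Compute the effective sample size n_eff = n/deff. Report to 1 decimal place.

3094.8

deff = 1 + (57 − 1)·0.0397 = 1 + 2.2232 = 3.2232.
n_eff = 9975 / 3.2232 = 3094.8.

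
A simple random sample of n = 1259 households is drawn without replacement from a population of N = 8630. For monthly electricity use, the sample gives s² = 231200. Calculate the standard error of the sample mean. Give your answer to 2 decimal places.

Under SRS without replacement, Var(ȳ) = (1 − f)·s²/n with f = n/N = 1259/8630 = 0.14588644.
Var(ȳ) = (1 − 0.14588644)·231200/1259 = 0.85411356·183.63781 = 156.84754.
SE(ȳ) = √(156.84754) = 12.52.

12.52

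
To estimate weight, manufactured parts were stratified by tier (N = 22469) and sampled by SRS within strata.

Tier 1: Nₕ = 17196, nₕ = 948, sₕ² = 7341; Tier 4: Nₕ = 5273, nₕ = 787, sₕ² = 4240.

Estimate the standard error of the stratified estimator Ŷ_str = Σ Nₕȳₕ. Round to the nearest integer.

47865

Var(Ŷ_str) = Σₕ Nₕ²(1 − fₕ)sₕ²/nₕ.
Tier 1: 17196²·(1 − 948/17196)·7341/948 = 2.1635864 × 10^9.
Tier 4: 5273²·(1 − 787/5273)·4240/787 = 1.274407 × 10^8.
Sum = 2.2910271 × 10^9.
SE = √(2.2910271 × 10^9) = 47865.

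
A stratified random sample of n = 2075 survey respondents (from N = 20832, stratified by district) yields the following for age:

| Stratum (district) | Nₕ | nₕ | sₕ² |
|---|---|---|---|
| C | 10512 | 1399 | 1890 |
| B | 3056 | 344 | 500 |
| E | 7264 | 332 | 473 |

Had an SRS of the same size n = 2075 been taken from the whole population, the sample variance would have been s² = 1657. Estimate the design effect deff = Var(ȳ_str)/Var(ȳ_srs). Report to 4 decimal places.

Var(ȳ_str) = Σ Wₕ²(1−fₕ)sₕ²/nₕ with Wₕ = Nₕ/20832:
  C: (10512/20832)²·(1−1399/10512)·1890/1399 = 0.29821458
  B: (3056/20832)²·(1−344/3056)·500/344 = 0.027758287
  E: (7264/20832)²·(1−332/7264)·473/332 = 0.16530862
  → Var(ȳ_str) = 0.49128149.
Var(ȳ_srs) = (1 − 2075/20832)·1657/2075 = 0.71901313.
deff = 0.49128149 / 0.71901313 = 0.6833.

0.6833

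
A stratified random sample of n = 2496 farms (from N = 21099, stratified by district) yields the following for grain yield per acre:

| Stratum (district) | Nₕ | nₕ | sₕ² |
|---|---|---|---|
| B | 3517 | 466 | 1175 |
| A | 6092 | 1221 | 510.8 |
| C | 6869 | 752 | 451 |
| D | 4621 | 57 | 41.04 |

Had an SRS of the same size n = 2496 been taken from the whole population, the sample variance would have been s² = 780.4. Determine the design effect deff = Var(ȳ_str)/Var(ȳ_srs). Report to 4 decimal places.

0.6507

Var(ȳ_str) = Σ Wₕ²(1−fₕ)sₕ²/nₕ with Wₕ = Nₕ/21099:
  B: (3517/21099)²·(1−466/3517)·1175/466 = 0.060777493
  A: (6092/21099)²·(1−1221/6092)·510.8/1221 = 0.027886211
  C: (6869/21099)²·(1−752/6869)·451/752 = 0.056606585
  D: (4621/21099)²·(1−57/4621)·41.04/57 = 0.034110678
  → Var(ȳ_str) = 0.17938097.
Var(ȳ_srs) = (1 − 2496/21099)·780.4/2496 = 0.27567272.
deff = 0.17938097 / 0.27567272 = 0.6507.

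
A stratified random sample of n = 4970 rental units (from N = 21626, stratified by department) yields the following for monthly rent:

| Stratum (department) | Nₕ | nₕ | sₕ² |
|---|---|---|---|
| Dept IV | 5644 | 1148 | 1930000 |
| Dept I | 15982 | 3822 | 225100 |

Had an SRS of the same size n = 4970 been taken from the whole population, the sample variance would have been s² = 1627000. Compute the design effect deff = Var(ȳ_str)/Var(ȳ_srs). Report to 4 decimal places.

0.4589

Var(ȳ_str) = Σ Wₕ²(1−fₕ)sₕ²/nₕ with Wₕ = Nₕ/21626:
  Dept IV: (5644/21626)²·(1−1148/5644)·1930000/1148 = 91.217115
  Dept I: (15982/21626)²·(1−3822/15982)·225100/3822 = 24.473558
  → Var(ȳ_str) = 115.69067.
Var(ȳ_srs) = (1 − 4970/21626)·1627000/4970 = 252.13067.
deff = 115.69067 / 252.13067 = 0.4589.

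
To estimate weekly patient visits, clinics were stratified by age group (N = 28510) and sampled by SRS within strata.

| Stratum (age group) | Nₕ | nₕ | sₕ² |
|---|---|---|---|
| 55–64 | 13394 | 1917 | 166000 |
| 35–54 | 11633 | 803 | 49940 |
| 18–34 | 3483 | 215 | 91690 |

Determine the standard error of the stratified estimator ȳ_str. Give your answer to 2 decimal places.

5.66

Var(ȳ_str) = Σₕ Wₕ²(1 − fₕ)sₕ²/nₕ with Wₕ = Nₕ/N, N = 28510.
55–64: Wₕ = 0.46980007; term = 0.46980007²·(1 − 0.14312379)·166000/1917 = 16.376844.
35–54: Wₕ = 0.40803227; term = 0.40803227²·(1 − 0.06902777)·49940/803 = 9.639594.
18–34: Wₕ = 0.12216766; term = 0.12216766²·(1 − 0.06172840)·91690/215 = 5.972066.
Sum = 31.988504.
SE = √(31.988504) = 5.66.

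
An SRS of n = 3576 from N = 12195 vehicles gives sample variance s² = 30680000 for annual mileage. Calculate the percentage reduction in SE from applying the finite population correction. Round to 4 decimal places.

f = n/N = 3576/12195 = 0.29323493.
SE_no-fpc = √(s²/n) = 92.62515; SE_fpc = √((1−f)s²/n) = 77.869334.
Ratio = √(1−f) = 0.84069321. Reduction = 100·(1 − 0.84069321) = 15.9307%.

15.9307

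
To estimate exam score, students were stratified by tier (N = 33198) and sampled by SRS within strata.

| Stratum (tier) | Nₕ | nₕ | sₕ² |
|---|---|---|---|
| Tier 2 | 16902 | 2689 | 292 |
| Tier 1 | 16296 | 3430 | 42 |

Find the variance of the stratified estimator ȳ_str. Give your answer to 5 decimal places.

0.02600

Var(ȳ_str) = Σₕ Wₕ²(1 − fₕ)sₕ²/nₕ with Wₕ = Nₕ/N, N = 33198.
Tier 2: Wₕ = 0.50912706; term = 0.50912706²·(1 − 0.15909360)·292/2689 = 0.023669662.
Tier 1: Wₕ = 0.49087294; term = 0.49087294²·(1 − 0.21048110)·42/3430 = 0.0023294634.
Sum = 0.025999125.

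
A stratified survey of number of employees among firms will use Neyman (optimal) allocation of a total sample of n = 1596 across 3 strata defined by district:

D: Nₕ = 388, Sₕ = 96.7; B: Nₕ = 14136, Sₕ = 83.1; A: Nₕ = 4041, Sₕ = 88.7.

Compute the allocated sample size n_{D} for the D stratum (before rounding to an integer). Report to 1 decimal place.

Neyman allocation: nₕ = n·NₕSₕ / Σⱼ NⱼSⱼ.
Σ NⱼSⱼ = 388·96.7 + 14136·83.1 + 4041·88.7 = 1.5706579 × 10^6.
n_{D} = 1596·388·96.7 / (1.5706579 × 10^6) = 38.1.

38.1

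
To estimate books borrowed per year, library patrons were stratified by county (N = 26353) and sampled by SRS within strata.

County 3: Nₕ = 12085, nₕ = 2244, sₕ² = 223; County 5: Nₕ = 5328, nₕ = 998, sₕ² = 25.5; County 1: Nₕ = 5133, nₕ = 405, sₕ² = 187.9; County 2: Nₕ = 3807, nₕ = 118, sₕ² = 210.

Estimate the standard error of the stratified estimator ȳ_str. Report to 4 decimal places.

0.2647

Var(ȳ_str) = Σₕ Wₕ²(1 − fₕ)sₕ²/nₕ with Wₕ = Nₕ/N, N = 26353.
County 3: Wₕ = 0.45858157; term = 0.45858157²·(1 − 0.18568473)·223/2244 = 0.017017971.
County 5: Wₕ = 0.20217812; term = 0.20217812²·(1 − 0.18731231)·25.5/998 = 8.4879268 × 10^-4.
County 1: Wₕ = 0.19477858; term = 0.19477858²·(1 − 0.07890123)·187.9/405 = 0.016212887.
County 2: Wₕ = 0.14446173; term = 0.14446173²·(1 − 0.03099553)·210/118 = 0.03598891.
Sum = 0.070068561.
SE = √(0.070068561) = 0.2647.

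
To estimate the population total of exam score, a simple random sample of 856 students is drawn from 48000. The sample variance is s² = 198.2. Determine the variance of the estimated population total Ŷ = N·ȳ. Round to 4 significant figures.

Var(Ŷ) = N²·Var(ȳ) = N²·(1 − n/N)·s²/n.
f = 856/48000 = 0.01783333; Var(ȳ) = 0.98216667·198.2/856 = 0.22741289.
Var(Ŷ) = 48000² · 0.22741289 = 5.239593 × 10^8.

5.240 × 10^8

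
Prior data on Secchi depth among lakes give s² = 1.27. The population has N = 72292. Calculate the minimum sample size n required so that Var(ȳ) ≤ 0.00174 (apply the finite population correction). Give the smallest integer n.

Without fpc, n₀ = s²/D = 1.27/0.00174 = 729.8851.
With fpc, (1 − n/N)·s²/n ≤ D requires n ≥ n₀/(1 + n₀/N) = 729.8851/(1 + 729.8851/72292) = 722.5896.
Rounding up, n = 723.

723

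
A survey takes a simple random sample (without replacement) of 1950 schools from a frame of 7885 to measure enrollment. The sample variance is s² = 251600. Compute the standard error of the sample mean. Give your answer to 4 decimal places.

9.8548

Under SRS without replacement, Var(ȳ) = (1 − f)·s²/n with f = n/N = 1950/7885 = 0.24730501.
Var(ȳ) = (1 − 0.24730501)·251600/1950 = 0.75269499·129.02564 = 97.116954.
SE(ȳ) = √(97.116954) = 9.8548.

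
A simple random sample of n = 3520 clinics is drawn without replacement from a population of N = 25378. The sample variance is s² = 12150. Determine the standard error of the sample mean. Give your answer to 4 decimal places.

1.7242

Under SRS without replacement, Var(ȳ) = (1 − f)·s²/n with f = n/N = 3520/25378 = 0.13870281.
Var(ȳ) = (1 − 0.13870281)·12150/3520 = 0.86129719·3.4517045 = 2.9729434.
SE(ȳ) = √(2.9729434) = 1.7242.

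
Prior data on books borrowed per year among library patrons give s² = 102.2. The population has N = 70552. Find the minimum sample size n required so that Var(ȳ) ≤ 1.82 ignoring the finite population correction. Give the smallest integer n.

Without fpc, n₀ = s²/D = 102.2/1.82 = 56.1538.
Rounding up, n = 57.

57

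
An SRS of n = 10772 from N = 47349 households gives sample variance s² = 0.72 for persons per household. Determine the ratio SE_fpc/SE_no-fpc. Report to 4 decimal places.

0.8789

f = n/N = 10772/47349 = 0.22750216.
SE_no-fpc = √(s²/n) = 0.0081755706; SE_fpc = √((1−f)s²/n) = 0.0071856608.
Ratio = √(1−f) = 0.87891856.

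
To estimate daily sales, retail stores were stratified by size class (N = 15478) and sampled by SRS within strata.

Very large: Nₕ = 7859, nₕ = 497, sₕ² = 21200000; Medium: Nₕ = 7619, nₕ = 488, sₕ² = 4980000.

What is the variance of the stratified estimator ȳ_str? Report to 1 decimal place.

12616.1

Var(ȳ_str) = Σₕ Wₕ²(1 − fₕ)sₕ²/nₕ with Wₕ = Nₕ/N, N = 15478.
Very large: Wₕ = 0.50775294; term = 0.50775294²·(1 − 0.06323960)·21200000/497 = 10301.795.
Medium: Wₕ = 0.49224706; term = 0.49224706²·(1 − 0.06405040)·4980000/488 = 2314.3458.
Sum = 12616.141.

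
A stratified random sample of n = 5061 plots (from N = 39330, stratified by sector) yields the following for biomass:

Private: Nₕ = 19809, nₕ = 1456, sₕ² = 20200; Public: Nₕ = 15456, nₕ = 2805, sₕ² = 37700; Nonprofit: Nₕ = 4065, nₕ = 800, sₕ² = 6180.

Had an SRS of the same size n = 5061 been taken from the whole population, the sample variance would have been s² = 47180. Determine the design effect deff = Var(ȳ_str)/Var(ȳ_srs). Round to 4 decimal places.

0.6188

Var(ȳ_str) = Σ Wₕ²(1−fₕ)sₕ²/nₕ with Wₕ = Nₕ/39330:
  Private: (19809/39330)²·(1−1456/19809)·20200/1456 = 3.2607066
  Public: (15456/39330)²·(1−2805/15456)·37700/2805 = 1.6989577
  Nonprofit: (4065/39330)²·(1−800/4065)·6180/800 = 0.066281806
  → Var(ȳ_str) = 5.0259461.
Var(ȳ_srs) = (1 − 5061/39330)·47180/5061 = 8.1226751.
deff = 5.0259461 / 8.1226751 = 0.6188.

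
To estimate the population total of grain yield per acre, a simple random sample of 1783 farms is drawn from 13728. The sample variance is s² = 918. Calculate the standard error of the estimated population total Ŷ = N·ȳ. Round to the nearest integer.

Var(Ŷ) = N²·Var(ȳ) = N²·(1 − n/N)·s²/n.
f = 1783/13728 = 0.12988054; Var(ȳ) = 0.87011946·918/1783 = 0.44799196.
Var(Ŷ) = 13728² · 0.44799196 = 8.4427662 × 10^7.
SE(Ŷ) = √(8.4427662 × 10^7) = 9188.

9188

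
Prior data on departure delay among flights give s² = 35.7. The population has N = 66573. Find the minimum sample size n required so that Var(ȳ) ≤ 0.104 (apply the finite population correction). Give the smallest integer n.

Without fpc, n₀ = s²/D = 35.7/0.104 = 343.2692.
With fpc, (1 − n/N)·s²/n ≤ D requires n ≥ n₀/(1 + n₀/N) = 343.2692/(1 + 343.2692/66573) = 341.5083.
Rounding up, n = 342.

342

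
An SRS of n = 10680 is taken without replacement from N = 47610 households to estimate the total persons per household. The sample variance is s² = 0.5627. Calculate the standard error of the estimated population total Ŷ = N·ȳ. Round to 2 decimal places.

304.36

Var(Ŷ) = N²·Var(ȳ) = N²·(1 − n/N)·s²/n.
f = 10680/47610 = 0.22432262; Var(ȳ) = 0.77567738·0.5627/10680 = 4.086832 × 10^-5.
Var(Ŷ) = 47610² · (4.086832 × 10^-5) = 92636.715.
SE(Ŷ) = √(92636.715) = 304.36.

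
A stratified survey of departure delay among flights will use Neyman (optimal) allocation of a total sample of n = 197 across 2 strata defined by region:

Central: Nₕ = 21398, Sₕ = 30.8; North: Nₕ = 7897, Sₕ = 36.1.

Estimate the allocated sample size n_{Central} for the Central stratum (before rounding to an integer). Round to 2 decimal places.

137.52

Neyman allocation: nₕ = n·NₕSₕ / Σⱼ NⱼSⱼ.
Σ NⱼSⱼ = 21398·30.8 + 7897·36.1 = 944140.1.
n_{Central} = 197·21398·30.8 / 944140.1 = 137.52.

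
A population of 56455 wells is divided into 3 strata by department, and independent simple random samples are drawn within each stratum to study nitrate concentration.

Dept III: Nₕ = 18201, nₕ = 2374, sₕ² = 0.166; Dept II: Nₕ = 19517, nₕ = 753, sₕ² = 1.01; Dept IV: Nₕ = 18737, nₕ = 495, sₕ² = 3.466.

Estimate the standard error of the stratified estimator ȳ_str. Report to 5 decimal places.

Var(ȳ_str) = Σₕ Wₕ²(1 − fₕ)sₕ²/nₕ with Wₕ = Nₕ/N, N = 56455.
Dept III: Wₕ = 0.32239837; term = 0.32239837²·(1 − 0.13043239)·0.166/2374 = 6.3199902 × 10^-6.
Dept II: Wₕ = 0.34570897; term = 0.34570897²·(1 − 0.03858175)·1.01/753 = 1.5412038 × 10^-4.
Dept IV: Wₕ = 0.33189266; term = 0.33189266²·(1 − 0.02641832)·3.466/495 = 7.5091546 × 10^-4.
Sum = 9.1135583 × 10^-4.
SE = √(9.1135583 × 10^-4) = 0.03019.

0.03019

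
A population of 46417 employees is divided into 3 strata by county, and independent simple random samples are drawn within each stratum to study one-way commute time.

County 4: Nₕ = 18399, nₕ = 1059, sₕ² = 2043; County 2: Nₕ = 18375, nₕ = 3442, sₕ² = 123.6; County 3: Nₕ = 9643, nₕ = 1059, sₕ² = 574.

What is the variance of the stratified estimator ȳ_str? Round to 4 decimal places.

Var(ȳ_str) = Σₕ Wₕ²(1 − fₕ)sₕ²/nₕ with Wₕ = Nₕ/N, N = 46417.
County 4: Wₕ = 0.39638495; term = 0.39638495²·(1 − 0.05755748)·2043/1059 = 0.28566799.
County 2: Wₕ = 0.39586789; term = 0.39586789²·(1 − 0.18731973)·123.6/3442 = 0.0045732809.
County 3: Wₕ = 0.20774716; term = 0.20774716²·(1 − 0.10982060)·574/1059 = 0.020823977.
Sum = 0.31106525.

0.3111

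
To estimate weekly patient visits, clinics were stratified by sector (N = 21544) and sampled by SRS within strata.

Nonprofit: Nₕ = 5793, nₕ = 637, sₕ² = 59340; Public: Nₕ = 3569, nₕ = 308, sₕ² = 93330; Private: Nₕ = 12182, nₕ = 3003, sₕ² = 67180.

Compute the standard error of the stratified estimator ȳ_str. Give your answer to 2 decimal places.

4.36

Var(ȳ_str) = Σₕ Wₕ²(1 − fₕ)sₕ²/nₕ with Wₕ = Nₕ/N, N = 21544.
Nonprofit: Wₕ = 0.26889157; term = 0.26889157²·(1 − 0.10996030)·59340/637 = 5.9947609.
Public: Wₕ = 0.16566097; term = 0.16566097²·(1 − 0.08629868)·93330/308 = 7.5982786.
Private: Wₕ = 0.56544746; term = 0.56544746²·(1 − 0.24651125)·67180/3003 = 5.3894687.
Sum = 18.982508.
SE = √(18.982508) = 4.36.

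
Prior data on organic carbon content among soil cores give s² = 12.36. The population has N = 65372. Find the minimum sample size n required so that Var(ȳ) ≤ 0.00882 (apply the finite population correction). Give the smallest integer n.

Without fpc, n₀ = s²/D = 12.36/0.00882 = 1401.3605.
With fpc, (1 − n/N)·s²/n ≤ D requires n ≥ n₀/(1 + n₀/N) = 1401.3605/(1 + 1401.3605/65372) = 1371.9504.
Rounding up, n = 1372.

1372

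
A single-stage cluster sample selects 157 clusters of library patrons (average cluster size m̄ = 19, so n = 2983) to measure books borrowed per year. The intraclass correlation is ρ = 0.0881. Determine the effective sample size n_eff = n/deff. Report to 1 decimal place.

1153.6

deff = 1 + (19 − 1)·0.0881 = 1 + 1.5858 = 2.5858.
n_eff = 2983 / 2.5858 = 1153.6.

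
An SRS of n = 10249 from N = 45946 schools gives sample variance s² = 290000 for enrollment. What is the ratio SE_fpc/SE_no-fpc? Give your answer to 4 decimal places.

f = n/N = 10249/45946 = 0.22306621.
SE_no-fpc = √(s²/n) = 5.3193461; SE_fpc = √((1−f)s²/n) = 4.6886764.
Ratio = √(1−f) = 0.88143848.

0.8814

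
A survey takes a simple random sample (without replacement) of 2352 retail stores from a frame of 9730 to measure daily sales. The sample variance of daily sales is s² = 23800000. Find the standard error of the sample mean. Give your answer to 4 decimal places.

Under SRS without replacement, Var(ȳ) = (1 − f)·s²/n with f = n/N = 2352/9730 = 0.24172662.
Var(ȳ) = (1 − 0.24172662)·23800000/2352 = 0.75827338·10119.048 = 7673.0045.
SE(ȳ) = √(7673.0045) = 87.5957.

87.5957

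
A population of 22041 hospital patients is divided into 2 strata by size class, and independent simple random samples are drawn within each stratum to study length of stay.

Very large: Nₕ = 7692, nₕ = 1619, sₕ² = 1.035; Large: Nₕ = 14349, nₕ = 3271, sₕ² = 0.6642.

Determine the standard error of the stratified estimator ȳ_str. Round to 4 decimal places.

0.0113

Var(ȳ_str) = Σₕ Wₕ²(1 − fₕ)sₕ²/nₕ with Wₕ = Nₕ/N, N = 22041.
Very large: Wₕ = 0.34898598; term = 0.34898598²·(1 − 0.21047842)·1.035/1619 = 6.1471452 × 10^-5.
Large: Wₕ = 0.65101402; term = 0.65101402²·(1 − 0.22796014)·0.6642/3271 = 6.6441394 × 10^-5.
Sum = 1.2791285 × 10^-4.
SE = √(1.2791285 × 10^-4) = 0.0113.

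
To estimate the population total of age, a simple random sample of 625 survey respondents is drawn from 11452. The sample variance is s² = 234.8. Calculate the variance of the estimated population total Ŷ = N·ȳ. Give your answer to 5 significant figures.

4.6581 × 10^7

Var(Ŷ) = N²·Var(ȳ) = N²·(1 − n/N)·s²/n.
f = 625/11452 = 0.05457562; Var(ȳ) = 0.94542438·234.8/625 = 0.35517703.
Var(Ŷ) = 11452² · 0.35517703 = 4.6580865 × 10^7.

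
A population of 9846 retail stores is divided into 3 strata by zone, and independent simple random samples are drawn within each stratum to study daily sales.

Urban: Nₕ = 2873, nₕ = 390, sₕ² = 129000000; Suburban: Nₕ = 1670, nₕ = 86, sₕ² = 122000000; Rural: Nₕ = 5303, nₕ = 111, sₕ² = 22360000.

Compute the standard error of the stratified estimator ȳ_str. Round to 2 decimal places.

Var(ȳ_str) = Σₕ Wₕ²(1 − fₕ)sₕ²/nₕ with Wₕ = Nₕ/N, N = 9846.
Urban: Wₕ = 0.29179362; term = 0.29179362²·(1 − 0.13574661)·129000000/390 = 24339.844.
Suburban: Wₕ = 0.16961203; term = 0.16961203²·(1 − 0.05149701)·122000000/86 = 38709.126.
Rural: Wₕ = 0.53859435; term = 0.53859435²·(1 − 0.02093155)·22360000/111 = 57211.781.
Sum = 120260.75.
SE = √(120260.75) = 346.79.

346.79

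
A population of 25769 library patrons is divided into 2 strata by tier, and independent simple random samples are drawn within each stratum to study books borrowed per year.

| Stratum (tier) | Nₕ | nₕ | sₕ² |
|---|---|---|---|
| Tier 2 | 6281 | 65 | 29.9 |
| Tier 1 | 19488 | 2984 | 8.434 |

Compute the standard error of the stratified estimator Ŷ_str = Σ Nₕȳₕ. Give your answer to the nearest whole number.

4344

Var(Ŷ_str) = Σₕ Nₕ²(1 − fₕ)sₕ²/nₕ.
Tier 2: 6281²·(1 − 65/6281)·29.9/65 = 1.795964 × 10^7.
Tier 1: 19488²·(1 − 2984/19488)·8.434/2984 = 909057.31.
Sum = 1.8868697 × 10^7.
SE = √(1.8868697 × 10^7) = 4344.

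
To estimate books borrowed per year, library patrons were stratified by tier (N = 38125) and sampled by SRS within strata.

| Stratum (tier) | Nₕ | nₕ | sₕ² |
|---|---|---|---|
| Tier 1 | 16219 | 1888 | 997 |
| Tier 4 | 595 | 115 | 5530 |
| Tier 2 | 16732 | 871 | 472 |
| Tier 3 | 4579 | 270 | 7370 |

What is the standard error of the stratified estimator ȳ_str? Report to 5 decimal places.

Var(ȳ_str) = Σₕ Wₕ²(1 − fₕ)sₕ²/nₕ with Wₕ = Nₕ/N, N = 38125.
Tier 1: Wₕ = 0.42541639; term = 0.42541639²·(1 − 0.11640668)·997/1888 = 0.084445018.
Tier 4: Wₕ = 0.01560656; term = 0.01560656²·(1 − 0.19327731)·5530/115 = 0.0094485636.
Tier 2: Wₕ = 0.43887213; term = 0.43887213²·(1 − 0.05205594)·472/871 = 0.098942427.
Tier 3: Wₕ = 0.12010492; term = 0.12010492²·(1 − 0.05896484)·7370/270 = 0.37053664.
Sum = 0.56337265.
SE = √(0.56337265) = 0.75058.

0.75058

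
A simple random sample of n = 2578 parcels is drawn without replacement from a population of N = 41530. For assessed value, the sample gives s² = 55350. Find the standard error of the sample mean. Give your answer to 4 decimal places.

4.4875

Under SRS without replacement, Var(ȳ) = (1 − f)·s²/n with f = n/N = 2578/41530 = 0.06207561.
Var(ȳ) = (1 − 0.06207561)·55350/2578 = 0.93792439·21.470132 = 20.13736.
SE(ȳ) = √(20.13736) = 4.4875.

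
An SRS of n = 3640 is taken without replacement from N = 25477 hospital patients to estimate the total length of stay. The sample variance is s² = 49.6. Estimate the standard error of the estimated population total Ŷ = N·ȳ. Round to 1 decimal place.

Var(Ŷ) = N²·Var(ȳ) = N²·(1 − n/N)·s²/n.
f = 3640/25477 = 0.14287396; Var(ȳ) = 0.85712604·49.6/3640 = 0.01167952.
Var(Ŷ) = 25477² · 0.01167952 = 7.580914 × 10^6.
SE(Ŷ) = √(7.580914 × 10^6) = 2753.3.

2753.3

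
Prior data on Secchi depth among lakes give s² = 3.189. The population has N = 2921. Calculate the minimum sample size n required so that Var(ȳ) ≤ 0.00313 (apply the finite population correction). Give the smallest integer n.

Without fpc, n₀ = s²/D = 3.189/0.00313 = 1018.8498.
With fpc, (1 − n/N)·s²/n ≤ D requires n ≥ n₀/(1 + n₀/N) = 1018.8498/(1 + 1018.8498/2921) = 755.3740.
Rounding up, n = 756.

756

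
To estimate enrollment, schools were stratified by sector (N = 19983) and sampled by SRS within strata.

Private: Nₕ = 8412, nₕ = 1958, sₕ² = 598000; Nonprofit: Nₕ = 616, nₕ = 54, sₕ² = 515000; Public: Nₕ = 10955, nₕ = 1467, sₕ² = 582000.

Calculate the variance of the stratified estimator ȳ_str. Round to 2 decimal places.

153.06

Var(ȳ_str) = Σₕ Wₕ²(1 − fₕ)sₕ²/nₕ with Wₕ = Nₕ/N, N = 19983.
Private: Wₕ = 0.42095781; term = 0.42095781²·(1 − 0.23276272)·598000/1958 = 41.523633.
Nonprofit: Wₕ = 0.03082620; term = 0.03082620²·(1 − 0.08766234)·515000/54 = 8.2681647.
Public: Wₕ = 0.54821598; term = 0.54821598²·(1 − 0.13391146)·582000/1467 = 103.26628.
Sum = 153.05808.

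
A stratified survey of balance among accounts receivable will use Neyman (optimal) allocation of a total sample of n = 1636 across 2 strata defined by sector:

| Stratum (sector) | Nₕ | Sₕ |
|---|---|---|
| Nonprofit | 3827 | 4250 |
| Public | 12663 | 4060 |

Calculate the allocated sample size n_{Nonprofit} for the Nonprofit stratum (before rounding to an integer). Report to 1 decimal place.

393.2

Neyman allocation: nₕ = n·NₕSₕ / Σⱼ NⱼSⱼ.
Σ NⱼSⱼ = 3827·4250 + 12663·4060 = 6.767653 × 10^7.
n_{Nonprofit} = 1636·3827·4250 / (6.767653 × 10^7) = 393.2.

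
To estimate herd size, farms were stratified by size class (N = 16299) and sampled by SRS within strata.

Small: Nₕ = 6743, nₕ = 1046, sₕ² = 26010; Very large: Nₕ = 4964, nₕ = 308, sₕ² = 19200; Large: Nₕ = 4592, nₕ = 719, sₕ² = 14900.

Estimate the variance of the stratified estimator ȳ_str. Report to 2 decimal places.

10.41

Var(ȳ_str) = Σₕ Wₕ²(1 − fₕ)sₕ²/nₕ with Wₕ = Nₕ/N, N = 16299.
Small: Wₕ = 0.41370636; term = 0.41370636²·(1 − 0.15512383)·26010/1046 = 3.5957222.
Very large: Wₕ = 0.30455856; term = 0.30455856²·(1 − 0.06204674)·19200/308 = 5.4234212.
Large: Wₕ = 0.28173508; term = 0.28173508²·(1 − 0.15657666)·14900/719 = 1.3873462.
Sum = 10.40649.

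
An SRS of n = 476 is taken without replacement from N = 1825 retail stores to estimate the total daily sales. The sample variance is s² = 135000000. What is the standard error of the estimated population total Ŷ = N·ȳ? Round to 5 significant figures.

835600

Var(Ŷ) = N²·Var(ȳ) = N²·(1 − n/N)·s²/n.
f = 476/1825 = 0.26082192; Var(ȳ) = 0.73917808·135000000/476 = 209640.84.
Var(Ŷ) = 1825² · 209640.84 = 6.9823502 × 10^11.
SE(Ŷ) = √(6.9823502 × 10^11) = 835600.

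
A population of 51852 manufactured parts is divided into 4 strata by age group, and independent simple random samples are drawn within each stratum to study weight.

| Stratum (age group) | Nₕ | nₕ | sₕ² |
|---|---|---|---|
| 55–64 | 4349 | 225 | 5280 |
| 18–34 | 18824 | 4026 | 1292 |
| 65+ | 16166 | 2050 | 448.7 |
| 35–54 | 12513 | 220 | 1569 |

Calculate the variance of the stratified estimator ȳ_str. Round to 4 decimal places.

0.6164

Var(ȳ_str) = Σₕ Wₕ²(1 − fₕ)sₕ²/nₕ with Wₕ = Nₕ/N, N = 51852.
55–64: Wₕ = 0.08387333; term = 0.08387333²·(1 − 0.05173603)·5280/225 = 0.15654112.
18–34: Wₕ = 0.36303325; term = 0.36303325²·(1 − 0.21387590)·1292/4026 = 0.033248546.
65+: Wₕ = 0.31177197; term = 0.31177197²·(1 − 0.12680935)·448.7/2050 = 0.01857742.
35–54: Wₕ = 0.24132145; term = 0.24132145²·(1 − 0.01758172)·1569/220 = 0.40802668.
Sum = 0.61639377.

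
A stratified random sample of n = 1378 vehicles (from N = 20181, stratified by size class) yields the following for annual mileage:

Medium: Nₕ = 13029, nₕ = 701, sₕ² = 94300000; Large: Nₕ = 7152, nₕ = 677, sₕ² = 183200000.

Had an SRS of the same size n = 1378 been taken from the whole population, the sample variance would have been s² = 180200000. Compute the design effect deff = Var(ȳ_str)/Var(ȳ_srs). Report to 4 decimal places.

Var(ȳ_str) = Σ Wₕ²(1−fₕ)sₕ²/nₕ with Wₕ = Nₕ/20181:
  Medium: (13029/20181)²·(1−701/13029)·94300000/701 = 53053.253
  Large: (7152/20181)²·(1−677/7152)·183200000/677 = 30769.378
  → Var(ȳ_str) = 83822.631.
Var(ȳ_srs) = (1 − 1378/20181)·180200000/1378 = 121840.04.
deff = 83822.631 / 121840.04 = 0.6880.

0.6880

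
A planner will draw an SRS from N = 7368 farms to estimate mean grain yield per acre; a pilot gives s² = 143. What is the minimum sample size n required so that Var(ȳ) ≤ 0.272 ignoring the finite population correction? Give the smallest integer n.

526

Without fpc, n₀ = s²/D = 143/0.272 = 525.7353.
Rounding up, n = 526.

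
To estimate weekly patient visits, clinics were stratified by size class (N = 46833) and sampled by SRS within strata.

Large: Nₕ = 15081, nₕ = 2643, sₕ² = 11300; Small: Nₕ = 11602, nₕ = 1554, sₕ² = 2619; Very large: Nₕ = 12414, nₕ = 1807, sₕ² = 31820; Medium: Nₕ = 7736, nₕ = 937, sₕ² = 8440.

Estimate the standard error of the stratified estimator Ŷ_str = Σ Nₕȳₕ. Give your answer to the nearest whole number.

61570

Var(Ŷ_str) = Σₕ Nₕ²(1 − fₕ)sₕ²/nₕ.
Large: 15081²·(1 − 2643/15081)·11300/2643 = 8.0197711 × 10^8.
Small: 11602²·(1 − 1554/11602)·2619/1554 = 1.9647033 × 10^8.
Very large: 12414²·(1 − 1807/12414)·31820/1807 = 2.3187095 × 10^9.
Medium: 7736²·(1 − 937/7736)·8440/937 = 4.7376651 × 10^8.
Sum = 3.7909235 × 10^9.
SE = √(3.7909235 × 10^9) = 61570.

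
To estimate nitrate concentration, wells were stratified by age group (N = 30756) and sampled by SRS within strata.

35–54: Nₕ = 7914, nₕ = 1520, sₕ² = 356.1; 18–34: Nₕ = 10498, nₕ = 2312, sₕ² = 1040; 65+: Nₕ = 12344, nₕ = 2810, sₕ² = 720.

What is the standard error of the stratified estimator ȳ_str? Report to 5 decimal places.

0.29202

Var(ȳ_str) = Σₕ Wₕ²(1 − fₕ)sₕ²/nₕ with Wₕ = Nₕ/N, N = 30756.
35–54: Wₕ = 0.25731565; term = 0.25731565²·(1 − 0.19206470)·356.1/1520 = 0.01253249.
18–34: Wₕ = 0.34133177; term = 0.34133177²·(1 − 0.22023243)·1040/2312 = 0.040866187.
65+: Wₕ = 0.40135258; term = 0.40135258²·(1 − 0.22764096)·720/2810 = 0.031878475.
Sum = 0.085277152.
SE = √(0.085277152) = 0.29202.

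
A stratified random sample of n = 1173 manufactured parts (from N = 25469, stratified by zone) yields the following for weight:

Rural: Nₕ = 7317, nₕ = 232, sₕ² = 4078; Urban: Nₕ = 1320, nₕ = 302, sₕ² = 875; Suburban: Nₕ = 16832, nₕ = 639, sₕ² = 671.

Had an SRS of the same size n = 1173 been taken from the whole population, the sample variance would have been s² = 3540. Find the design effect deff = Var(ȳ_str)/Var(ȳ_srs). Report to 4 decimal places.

0.6433

Var(ȳ_str) = Σ Wₕ²(1−fₕ)sₕ²/nₕ with Wₕ = Nₕ/25469:
  Rural: (7317/25469)²·(1−232/7317)·4078/232 = 1.4047801
  Urban: (1320/25469)²·(1−302/1320)·875/302 = 0.006002042
  Suburban: (16832/25469)²·(1−639/16832)·671/639 = 0.44122581
  → Var(ȳ_str) = 1.852008.
Var(ȳ_srs) = (1 − 1173/25469)·3540/1173 = 2.8789103.
deff = 1.852008 / 2.8789103 = 0.6433.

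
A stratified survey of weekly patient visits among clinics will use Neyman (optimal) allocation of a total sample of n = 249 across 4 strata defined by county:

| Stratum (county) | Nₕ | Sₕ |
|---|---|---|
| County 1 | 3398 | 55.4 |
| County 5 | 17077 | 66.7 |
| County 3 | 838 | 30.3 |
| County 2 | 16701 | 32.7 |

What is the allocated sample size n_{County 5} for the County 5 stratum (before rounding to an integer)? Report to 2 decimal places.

Neyman allocation: nₕ = n·NₕSₕ / Σⱼ NⱼSⱼ.
Σ NⱼSⱼ = 3398·55.4 + 17077·66.7 + 838·30.3 + 16701·32.7 = 1.8987992 × 10^6.
n_{County 5} = 249·17077·66.7 / (1.8987992 × 10^6) = 149.37.

149.37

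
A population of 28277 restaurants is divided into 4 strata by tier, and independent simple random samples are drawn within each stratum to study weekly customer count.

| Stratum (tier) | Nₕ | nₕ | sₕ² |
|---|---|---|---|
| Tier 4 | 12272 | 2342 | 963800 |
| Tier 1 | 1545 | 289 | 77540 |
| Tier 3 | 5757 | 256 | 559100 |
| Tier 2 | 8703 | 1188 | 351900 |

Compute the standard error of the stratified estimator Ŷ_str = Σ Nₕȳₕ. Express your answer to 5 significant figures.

373110

Var(Ŷ_str) = Σₕ Nₕ²(1 − fₕ)sₕ²/nₕ.
Tier 4: 12272²·(1 − 2342/12272)·963800/2342 = 5.0149271 × 10^10.
Tier 1: 1545²·(1 − 289/1545)·77540/289 = 5.2065024 × 10^8.
Tier 3: 5757²·(1 − 256/5757)·559100/256 = 6.9165162 × 10^10.
Tier 2: 8703²·(1 − 1188/8703)·351900/1188 = 1.9373175 × 10^10.
Sum = 1.3920826 × 10^11.
SE = √(1.3920826 × 10^11) = 373110.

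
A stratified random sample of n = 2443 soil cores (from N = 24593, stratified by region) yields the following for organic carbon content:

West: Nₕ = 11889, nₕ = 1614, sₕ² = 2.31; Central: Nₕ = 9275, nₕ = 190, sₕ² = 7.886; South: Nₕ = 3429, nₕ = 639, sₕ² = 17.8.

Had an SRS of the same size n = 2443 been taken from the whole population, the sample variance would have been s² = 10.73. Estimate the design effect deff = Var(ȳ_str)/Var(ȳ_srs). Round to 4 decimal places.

1.6462

Var(ȳ_str) = Σ Wₕ²(1−fₕ)sₕ²/nₕ with Wₕ = Nₕ/24593:
  West: (11889/24593)²·(1−1614/11889)·2.31/1614 = 2.8907637 × 10^-4
  Central: (9275/24593)²·(1−190/9275)·7.886/190 = 0.0057825447
  South: (3429/24593)²·(1−639/3429)·17.8/639 = 4.4062366 × 10^-4
  → Var(ȳ_str) = 0.0065122447.
Var(ȳ_srs) = (1 − 2443/24593)·10.73/2443 = 0.0039558378.
deff = 0.0065122447 / 0.0039558378 = 1.6462.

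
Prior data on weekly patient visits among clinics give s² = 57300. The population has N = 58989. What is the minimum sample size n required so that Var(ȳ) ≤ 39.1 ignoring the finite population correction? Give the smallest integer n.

1466

Without fpc, n₀ = s²/D = 57300/39.1 = 1465.4731.
Rounding up, n = 1466.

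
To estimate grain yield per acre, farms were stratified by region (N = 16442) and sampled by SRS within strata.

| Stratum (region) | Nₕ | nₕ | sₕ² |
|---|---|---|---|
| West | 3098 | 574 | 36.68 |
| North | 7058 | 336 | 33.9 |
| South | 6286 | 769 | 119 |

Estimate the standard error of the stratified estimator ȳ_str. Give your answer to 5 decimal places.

Var(ȳ_str) = Σₕ Wₕ²(1 − fₕ)sₕ²/nₕ with Wₕ = Nₕ/N, N = 16442.
West: Wₕ = 0.18841990; term = 0.18841990²·(1 − 0.18528083)·36.68/574 = 0.0018483274.
North: Wₕ = 0.42926651; term = 0.42926651²·(1 − 0.04760555)·33.9/336 = 0.017706442.
South: Wₕ = 0.38231359; term = 0.38231359²·(1 − 0.12233535)·119/769 = 0.019851288.
Sum = 0.039406057.
SE = √(0.039406057) = 0.19851.

0.19851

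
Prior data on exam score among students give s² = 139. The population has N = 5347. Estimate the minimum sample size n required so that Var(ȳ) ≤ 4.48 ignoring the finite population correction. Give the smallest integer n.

Without fpc, n₀ = s²/D = 139/4.48 = 31.0268.
Rounding up, n = 32.

32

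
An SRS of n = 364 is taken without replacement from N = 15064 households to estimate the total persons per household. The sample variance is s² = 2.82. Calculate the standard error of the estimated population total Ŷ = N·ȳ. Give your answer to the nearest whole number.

1310

Var(Ŷ) = N²·Var(ȳ) = N²·(1 − n/N)·s²/n.
f = 364/15064 = 0.02416357; Var(ȳ) = 0.97583643·2.82/364 = 0.0075600515.
Var(Ŷ) = 15064² · 0.0075600515 = 1.7155579 × 10^6.
SE(Ŷ) = √(1.7155579 × 10^6) = 1310.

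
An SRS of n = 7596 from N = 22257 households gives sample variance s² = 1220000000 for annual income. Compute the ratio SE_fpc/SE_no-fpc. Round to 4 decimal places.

0.8116

f = n/N = 7596/22257 = 0.34128589.
SE_no-fpc = √(s²/n) = 400.76283; SE_fpc = √((1−f)s²/n) = 325.26394.
Ratio = √(1−f) = 0.81161205.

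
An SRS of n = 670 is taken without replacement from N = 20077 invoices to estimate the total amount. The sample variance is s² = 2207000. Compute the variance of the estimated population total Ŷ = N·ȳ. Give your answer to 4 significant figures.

1.283 × 10^12

Var(Ŷ) = N²·Var(ȳ) = N²·(1 − n/N)·s²/n.
f = 670/20077 = 0.03337152; Var(ȳ) = 0.96662848·2207000/670 = 3184.1031.
Var(Ŷ) = 20077² · 3184.1031 = 1.2834672 × 10^12.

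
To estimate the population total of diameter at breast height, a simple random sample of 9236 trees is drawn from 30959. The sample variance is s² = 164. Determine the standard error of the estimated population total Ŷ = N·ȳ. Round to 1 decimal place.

3455.7

Var(Ŷ) = N²·Var(ȳ) = N²·(1 − n/N)·s²/n.
f = 9236/30959 = 0.29833005; Var(ȳ) = 0.70166995·164/9236 = 0.012459276.
Var(Ŷ) = 30959² · 0.012459276 = 1.1941714 × 10^7.
SE(Ŷ) = √(1.1941714 × 10^7) = 3455.7.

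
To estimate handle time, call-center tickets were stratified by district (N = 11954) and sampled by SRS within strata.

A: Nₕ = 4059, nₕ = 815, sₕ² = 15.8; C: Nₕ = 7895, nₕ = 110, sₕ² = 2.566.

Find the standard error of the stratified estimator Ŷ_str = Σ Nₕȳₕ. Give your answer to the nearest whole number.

1300

Var(Ŷ_str) = Σₕ Nₕ²(1 − fₕ)sₕ²/nₕ.
A: 4059²·(1 − 815/4059)·15.8/815 = 255269.76.
C: 7895²·(1 − 110/7895)·2.566/110 = 1.4337542 × 10^6.
Sum = 1.689024 × 10^6.
SE = √(1.689024 × 10^6) = 1300.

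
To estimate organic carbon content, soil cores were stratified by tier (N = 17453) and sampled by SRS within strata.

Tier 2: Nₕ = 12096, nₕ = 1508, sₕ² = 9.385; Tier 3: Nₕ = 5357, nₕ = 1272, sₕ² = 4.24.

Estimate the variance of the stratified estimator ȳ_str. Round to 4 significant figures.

Var(ȳ_str) = Σₕ Wₕ²(1 − fₕ)sₕ²/nₕ with Wₕ = Nₕ/N, N = 17453.
Tier 2: Wₕ = 0.69306136; term = 0.69306136²·(1 − 0.12466931)·9.385/1508 = 0.0026166671.
Tier 3: Wₕ = 0.30693864; term = 0.30693864²·(1 − 0.23744633)·4.24/1272 = 2.3947064 × 10^-4.
Sum = 0.0028561377.

0.002856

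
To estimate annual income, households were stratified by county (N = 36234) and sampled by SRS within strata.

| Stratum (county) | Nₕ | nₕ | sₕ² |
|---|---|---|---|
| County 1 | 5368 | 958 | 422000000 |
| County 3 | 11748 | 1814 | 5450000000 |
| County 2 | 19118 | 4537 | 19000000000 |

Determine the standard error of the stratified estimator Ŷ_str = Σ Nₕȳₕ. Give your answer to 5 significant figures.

Var(Ŷ_str) = Σₕ Nₕ²(1 − fₕ)sₕ²/nₕ.
County 1: 5368²·(1 − 958/5368)·422000000/958 = 1.0427928 × 10^13.
County 3: 11748²·(1 − 1814/11748)·5450000000/1814 = 3.5062858 × 10^14.
County 2: 19118²·(1 − 4537/19118)·19000000000/4537 = 1.1673863 × 10^15.
Sum = 1.5284428 × 10^15.
SE = √(1.5284428 × 10^15) = 3.9095 × 10^7.

3.9095 × 10^7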